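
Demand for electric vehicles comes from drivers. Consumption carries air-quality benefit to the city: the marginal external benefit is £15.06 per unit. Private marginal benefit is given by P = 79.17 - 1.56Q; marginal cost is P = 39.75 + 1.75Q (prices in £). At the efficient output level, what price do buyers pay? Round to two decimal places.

P = £53.49

Social marginal benefit = demand + MEB = 94.23 - 1.56Q.
Set SMB = MC: 94.23 - 1.56Q = 39.75 + 1.75Q → Q* = 16.4592.
Consumer price on the demand curve at Q*: 79.17 − 1.56×16.4592 = 53.4936.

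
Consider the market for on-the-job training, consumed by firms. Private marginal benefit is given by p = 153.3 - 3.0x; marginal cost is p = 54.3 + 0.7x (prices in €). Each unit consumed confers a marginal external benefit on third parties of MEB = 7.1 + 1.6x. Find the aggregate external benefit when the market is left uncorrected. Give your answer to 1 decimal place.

€762.7

Market equilibrium (private): 54.3 + 0.7x = 153.3 - 3.0x → x_m = 26.7568.
Total external benefit = ∫₀^{x_m} (7.1 + 1.6x) dx = 7.1×26.7568 + ½×1.6×26.7568² = 762.7144.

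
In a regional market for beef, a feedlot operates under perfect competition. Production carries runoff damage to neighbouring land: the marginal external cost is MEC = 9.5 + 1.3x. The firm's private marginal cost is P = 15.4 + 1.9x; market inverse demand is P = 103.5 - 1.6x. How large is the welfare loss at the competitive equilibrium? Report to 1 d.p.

DWL = 185.7

Market equilibrium (private): 15.4 + 1.9x = 103.5 - 1.6x → x_m = 25.1714.
Social marginal cost = private MC + MEC = 24.9 + 3.2x.
Set SMC = demand: 24.9 + 3.2x = 103.5 - 1.6x → x* = 16.3750.
The loss is the area between SMC and demand from x* to x_m; with linear curves that's a triangle of height MEC(x_m).
DWL = ½ × 8.7964 × 42.2229 = 185.7048.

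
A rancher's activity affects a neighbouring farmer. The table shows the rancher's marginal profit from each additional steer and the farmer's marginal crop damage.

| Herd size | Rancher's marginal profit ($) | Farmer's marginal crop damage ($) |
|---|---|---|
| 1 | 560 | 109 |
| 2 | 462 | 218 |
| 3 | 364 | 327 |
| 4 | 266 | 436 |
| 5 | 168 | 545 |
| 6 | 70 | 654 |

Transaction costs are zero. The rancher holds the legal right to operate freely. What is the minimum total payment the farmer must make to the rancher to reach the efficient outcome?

Left alone the rancher would choose level 6 (marginal profit stays positive).
Efficient level: k* = 3 (marginal profit ≥ marginal crop damage through 3).
The farmer must at least cover the rancher's forgone profit from cutting 6→3: 266 + 168 + 70 = 504.

$504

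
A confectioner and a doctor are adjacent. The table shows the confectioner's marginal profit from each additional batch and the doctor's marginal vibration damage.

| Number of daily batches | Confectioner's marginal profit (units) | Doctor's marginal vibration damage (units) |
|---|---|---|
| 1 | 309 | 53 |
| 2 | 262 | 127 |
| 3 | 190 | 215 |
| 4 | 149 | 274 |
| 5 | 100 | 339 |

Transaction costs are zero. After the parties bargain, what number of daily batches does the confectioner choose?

2

Bargaining reaches the level where marginal profit last exceeds marginal vibration damage.
That holds through level 2 (262 ≥ 127) but not at 3 (190 < 215).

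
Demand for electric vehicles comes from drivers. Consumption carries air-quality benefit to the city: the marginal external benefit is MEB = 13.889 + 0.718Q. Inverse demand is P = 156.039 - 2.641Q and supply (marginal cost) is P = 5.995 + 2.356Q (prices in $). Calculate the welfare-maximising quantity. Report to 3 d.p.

Social marginal benefit = demand + MEB = 169.928 - 1.923Q.
Set SMB = MC: 169.928 - 1.923Q = 5.995 + 2.356Q → Q* = 38.3111.

Q* = 38.311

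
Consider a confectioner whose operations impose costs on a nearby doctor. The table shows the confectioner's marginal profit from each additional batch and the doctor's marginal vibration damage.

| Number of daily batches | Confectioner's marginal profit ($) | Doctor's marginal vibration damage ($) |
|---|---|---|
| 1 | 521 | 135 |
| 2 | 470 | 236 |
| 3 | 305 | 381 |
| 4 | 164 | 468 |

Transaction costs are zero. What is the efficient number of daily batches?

Bargaining reaches the level where marginal profit last exceeds marginal vibration damage.
That holds through level 2 (470 ≥ 236) but not at 3 (305 < 381).

2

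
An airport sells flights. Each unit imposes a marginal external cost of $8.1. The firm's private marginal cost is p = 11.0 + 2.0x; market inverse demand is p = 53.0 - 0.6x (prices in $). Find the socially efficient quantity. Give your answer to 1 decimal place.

x* = 13.0

Social marginal cost = private MC + MEC = 19.1 + 2.0x.
Set SMC = demand: 19.1 + 2.0x = 53.0 - 0.6x → x* = 13.0385.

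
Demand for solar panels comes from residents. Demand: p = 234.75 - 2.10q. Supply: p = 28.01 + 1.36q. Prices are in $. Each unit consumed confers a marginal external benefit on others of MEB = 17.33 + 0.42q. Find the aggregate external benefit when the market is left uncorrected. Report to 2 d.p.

Market equilibrium (private): 28.01 + 1.36q = 234.75 - 2.10q → q_m = 59.7514.
Total external benefit = ∫₀^{q_m} (17.33 + 0.42q) dq = 17.33×59.7514 + ½×0.42×59.7514² = 1785.2400.

$1785.24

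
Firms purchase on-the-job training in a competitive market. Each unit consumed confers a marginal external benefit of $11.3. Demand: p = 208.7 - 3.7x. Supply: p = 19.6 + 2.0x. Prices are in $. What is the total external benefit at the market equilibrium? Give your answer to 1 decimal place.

$374.9

Market equilibrium (private): 19.6 + 2.0x = 208.7 - 3.7x → x_m = 33.1754.
Total external benefit = MEB × x_m = 11.3 × 33.1754 = 374.8820.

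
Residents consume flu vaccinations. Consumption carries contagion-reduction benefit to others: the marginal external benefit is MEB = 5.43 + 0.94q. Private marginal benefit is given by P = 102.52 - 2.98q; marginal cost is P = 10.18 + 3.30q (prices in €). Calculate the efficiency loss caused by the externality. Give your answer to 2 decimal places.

DWL = €34.70

Market equilibrium (private): 10.18 + 3.30q = 102.52 - 2.98q → q_m = 14.7038.
Social marginal benefit = demand + MEB = 107.95 - 2.04q.
Set SMB = MC: 107.95 - 2.04q = 10.18 + 3.30q → q* = 18.3090.
Height of the DWL triangle at q_m is SMB(q_m) − MC(q_m) = MEB(q_m) = 19.2516.
DWL = ½ × 3.6052 × 19.2516 = 34.7029.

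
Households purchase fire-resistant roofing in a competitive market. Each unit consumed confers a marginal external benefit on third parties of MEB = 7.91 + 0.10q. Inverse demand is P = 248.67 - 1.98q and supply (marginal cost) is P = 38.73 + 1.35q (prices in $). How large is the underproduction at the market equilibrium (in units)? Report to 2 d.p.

Market equilibrium (private): 38.73 + 1.35q = 248.67 - 1.98q → q_m = 63.0450.
Social marginal benefit = demand + MEB = 256.58 - 1.88q.
Set SMB = MC: 256.58 - 1.88q = 38.73 + 1.35q → q* = 67.4458.
Gap = |63.0450 − 67.4458| = 4.4008.

4.40 units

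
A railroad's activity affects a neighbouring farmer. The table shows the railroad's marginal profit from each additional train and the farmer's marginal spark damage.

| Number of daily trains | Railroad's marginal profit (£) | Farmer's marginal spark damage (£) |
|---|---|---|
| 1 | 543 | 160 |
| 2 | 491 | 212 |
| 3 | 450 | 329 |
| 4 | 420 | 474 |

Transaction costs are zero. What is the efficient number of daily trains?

3

Bargaining reaches the level where marginal profit last exceeds marginal spark damage.
That holds through level 3 (450 ≥ 329) but not at 4 (420 < 474).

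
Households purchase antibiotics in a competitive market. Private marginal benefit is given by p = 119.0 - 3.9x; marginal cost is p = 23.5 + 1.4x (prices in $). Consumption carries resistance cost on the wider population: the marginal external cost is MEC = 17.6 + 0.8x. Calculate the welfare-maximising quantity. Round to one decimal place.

x* = 12.8

Social marginal benefit = demand − MEC = 101.4 - 4.7x.
Set SMB = MC: 101.4 - 4.7x = 23.5 + 1.4x → x* = 12.7705.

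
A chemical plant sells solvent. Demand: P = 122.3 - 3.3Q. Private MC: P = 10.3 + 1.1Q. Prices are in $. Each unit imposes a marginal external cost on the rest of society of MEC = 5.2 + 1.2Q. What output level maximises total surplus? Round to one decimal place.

Q* = 19.1

Social marginal cost = private MC + MEC = 15.5 + 2.3Q.
Set SMC = demand: 15.5 + 2.3Q = 122.3 - 3.3Q → Q* = 19.0714.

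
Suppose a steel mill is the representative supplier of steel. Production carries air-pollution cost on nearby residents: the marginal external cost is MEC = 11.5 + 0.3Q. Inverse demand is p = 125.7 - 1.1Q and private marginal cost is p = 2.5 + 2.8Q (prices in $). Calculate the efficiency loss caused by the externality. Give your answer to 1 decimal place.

DWL = $52.4

Market equilibrium (private): 2.5 + 2.8Q = 125.7 - 1.1Q → Q_m = 31.5897.
Social marginal cost = private MC + MEC = 14.0 + 3.1Q.
Set SMC = demand: 14.0 + 3.1Q = 125.7 - 1.1Q → Q* = 26.5952.
Height of the DWL triangle at Q_m is SMC(Q_m) − demand(Q_m) = MEC(Q_m) = 20.9769.
DWL = ½ × 4.9945 × 20.9769 = 52.3846.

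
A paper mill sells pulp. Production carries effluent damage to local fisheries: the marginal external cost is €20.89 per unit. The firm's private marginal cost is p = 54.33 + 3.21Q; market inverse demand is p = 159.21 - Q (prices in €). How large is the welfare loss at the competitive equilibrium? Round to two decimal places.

DWL = €51.83

Market equilibrium (private): 54.33 + 3.21Q = 159.21 - Q → Q_m = 24.9121.
Social marginal cost = private MC + MEC = 75.22 + 3.21Q.
Set SMC = demand: 75.22 + 3.21Q = 159.21 - Q → Q* = 19.9501.
The welfare-loss triangle has base |Q_m − Q*| and height MEC(Q_m) (the vertical gap between SMC and demand is zero at Q* and MEC at Q_m).
DWL = ½ × 4.9620 × 20.8900 = 51.8281.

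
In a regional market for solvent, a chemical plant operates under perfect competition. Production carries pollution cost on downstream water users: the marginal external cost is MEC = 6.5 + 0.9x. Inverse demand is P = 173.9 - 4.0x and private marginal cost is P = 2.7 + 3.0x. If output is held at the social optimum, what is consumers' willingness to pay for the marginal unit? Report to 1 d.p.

P = 90.5

Social marginal cost = private MC + MEC = 9.2 + 3.9x.
Set SMC = demand: 9.2 + 3.9x = 173.9 - 4.0x → x* = 20.8481.
Consumer price on the demand curve at x*: 173.9 − 4.0×20.8481 = 90.5076.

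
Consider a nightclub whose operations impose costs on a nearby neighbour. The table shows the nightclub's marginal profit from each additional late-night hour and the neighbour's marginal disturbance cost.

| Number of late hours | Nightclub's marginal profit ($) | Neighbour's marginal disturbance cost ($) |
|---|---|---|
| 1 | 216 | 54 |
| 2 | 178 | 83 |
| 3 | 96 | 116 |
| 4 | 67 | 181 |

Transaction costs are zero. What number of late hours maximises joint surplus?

Bargaining reaches the level where marginal profit last exceeds marginal disturbance cost.
That holds through level 2 (178 ≥ 83) but not at 3 (96 < 116).

2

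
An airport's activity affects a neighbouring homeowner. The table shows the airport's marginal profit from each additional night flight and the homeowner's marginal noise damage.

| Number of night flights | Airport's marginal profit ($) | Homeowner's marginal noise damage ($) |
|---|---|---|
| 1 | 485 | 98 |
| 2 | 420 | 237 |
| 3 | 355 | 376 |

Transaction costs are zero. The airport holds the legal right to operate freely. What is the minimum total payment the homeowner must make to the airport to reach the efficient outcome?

$355

Left alone the airport would choose level 3 (marginal profit stays positive).
Efficient level: k* = 2 (marginal profit ≥ marginal noise damage through 2).
The homeowner must at least cover the airport's forgone profit from cutting 3→2: 355 = 355.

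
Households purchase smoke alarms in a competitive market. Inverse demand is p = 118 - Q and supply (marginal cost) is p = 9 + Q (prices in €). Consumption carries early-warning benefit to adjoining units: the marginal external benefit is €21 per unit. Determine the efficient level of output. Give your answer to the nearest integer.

Q* = 65

Social marginal benefit = demand + MEB = 139 - Q.
Set SMB = MC: 139 - Q = 9 + Q → Q* = 65.0000.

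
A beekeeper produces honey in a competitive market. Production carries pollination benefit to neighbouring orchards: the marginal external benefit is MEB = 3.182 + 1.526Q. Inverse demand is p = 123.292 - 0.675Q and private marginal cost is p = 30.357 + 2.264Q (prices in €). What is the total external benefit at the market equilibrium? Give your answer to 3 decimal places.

Market equilibrium (private): 30.357 + 2.264Q = 123.292 - 0.675Q → Q_m = 31.6213.
Total external benefit = ∫₀^{Q_m} (3.182 + 1.526Q) dQ = 3.182×31.6213 + ½×1.526×31.6213² = 863.5477.

€863.548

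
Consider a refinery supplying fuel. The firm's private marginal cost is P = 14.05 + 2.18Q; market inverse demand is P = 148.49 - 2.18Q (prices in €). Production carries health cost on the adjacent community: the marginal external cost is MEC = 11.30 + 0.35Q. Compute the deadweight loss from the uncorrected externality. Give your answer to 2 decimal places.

Market equilibrium (private): 14.05 + 2.18Q = 148.49 - 2.18Q → Q_m = 30.8349.
Social marginal cost = private MC + MEC = 25.35 + 2.53Q.
Set SMC = demand: 25.35 + 2.53Q = 148.49 - 2.18Q → Q* = 26.1444.
The welfare-loss triangle has base |Q_m − Q*| and height MEC(Q_m) (the vertical gap between SMC and demand is zero at Q* and MEC at Q_m).
DWL = ½ × 4.6905 × 22.0922 = 51.8117.

DWL = €51.81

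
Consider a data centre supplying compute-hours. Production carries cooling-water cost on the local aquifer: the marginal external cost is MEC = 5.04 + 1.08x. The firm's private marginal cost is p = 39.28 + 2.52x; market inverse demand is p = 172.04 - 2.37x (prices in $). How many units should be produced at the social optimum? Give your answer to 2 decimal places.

x* = 21.39

Social marginal cost = private MC + MEC = 44.32 + 3.60x.
Set SMC = demand: 44.32 + 3.60x = 172.04 - 2.37x → x* = 21.3936.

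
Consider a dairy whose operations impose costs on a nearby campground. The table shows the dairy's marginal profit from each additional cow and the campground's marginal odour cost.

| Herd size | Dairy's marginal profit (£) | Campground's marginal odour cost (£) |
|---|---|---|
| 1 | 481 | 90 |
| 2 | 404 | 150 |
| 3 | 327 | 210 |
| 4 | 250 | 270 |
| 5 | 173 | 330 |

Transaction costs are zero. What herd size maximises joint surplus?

Bargaining reaches the level where marginal profit last exceeds marginal odour cost.
That holds through level 3 (327 ≥ 210) but not at 4 (250 < 270).

3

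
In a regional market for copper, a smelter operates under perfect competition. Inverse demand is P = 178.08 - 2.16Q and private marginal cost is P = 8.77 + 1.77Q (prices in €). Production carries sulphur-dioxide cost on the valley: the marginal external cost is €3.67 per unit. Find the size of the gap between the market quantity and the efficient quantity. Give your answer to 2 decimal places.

Market equilibrium (private): 8.77 + 1.77Q = 178.08 - 2.16Q → Q_m = 43.0814.
Social marginal cost = private MC + MEC = 12.44 + 1.77Q.
Set SMC = demand: 12.44 + 1.77Q = 178.08 - 2.16Q → Q* = 42.1476.
Gap = |43.0814 − 42.1476| = 0.9338.

0.93 units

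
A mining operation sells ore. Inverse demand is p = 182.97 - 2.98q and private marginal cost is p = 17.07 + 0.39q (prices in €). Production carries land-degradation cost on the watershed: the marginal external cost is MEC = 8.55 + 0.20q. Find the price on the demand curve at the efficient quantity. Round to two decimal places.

Social marginal cost = private MC + MEC = 25.62 + 0.59q.
Set SMC = demand: 25.62 + 0.59q = 182.97 - 2.98q → q* = 44.0756.
Consumer price on the demand curve at q*: 182.97 − 2.98×44.0756 = 51.6247.

P = €51.62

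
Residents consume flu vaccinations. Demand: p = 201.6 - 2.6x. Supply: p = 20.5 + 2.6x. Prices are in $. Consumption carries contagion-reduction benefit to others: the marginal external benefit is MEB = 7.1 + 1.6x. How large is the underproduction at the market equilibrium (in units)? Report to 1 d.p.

17.5 units

Market equilibrium (private): 20.5 + 2.6x = 201.6 - 2.6x → x_m = 34.8269.
Social marginal benefit = demand + MEB = 208.7 - x.
Set SMB = MC: 208.7 - x = 20.5 + 2.6x → x* = 52.2778.
Gap = |34.8269 − 52.2778| = 17.4509.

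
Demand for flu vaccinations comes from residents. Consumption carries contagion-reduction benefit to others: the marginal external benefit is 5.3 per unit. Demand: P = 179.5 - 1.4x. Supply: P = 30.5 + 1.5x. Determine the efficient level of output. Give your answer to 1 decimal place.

Social marginal benefit = demand + MEB = 184.8 - 1.4x.
Set SMB = MC: 184.8 - 1.4x = 30.5 + 1.5x → x* = 53.2069.

x* = 53.2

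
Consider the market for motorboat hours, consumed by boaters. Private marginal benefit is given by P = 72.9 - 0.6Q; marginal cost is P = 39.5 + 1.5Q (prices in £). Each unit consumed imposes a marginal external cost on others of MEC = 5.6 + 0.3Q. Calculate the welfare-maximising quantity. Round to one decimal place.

Q* = 11.6

Social marginal benefit = demand − MEC = 67.3 - 0.9Q.
Set SMB = MC: 67.3 - 0.9Q = 39.5 + 1.5Q → Q* = 11.5833.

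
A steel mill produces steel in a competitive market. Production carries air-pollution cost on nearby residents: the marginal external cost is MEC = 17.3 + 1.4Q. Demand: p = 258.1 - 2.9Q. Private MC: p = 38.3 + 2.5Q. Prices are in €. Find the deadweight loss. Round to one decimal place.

Market equilibrium (private): 38.3 + 2.5Q = 258.1 - 2.9Q → Q_m = 40.7037.
Social marginal cost = private MC + MEC = 55.6 + 3.9Q.
Set SMC = demand: 55.6 + 3.9Q = 258.1 - 2.9Q → Q* = 29.7794.
Height of the DWL triangle at Q_m is SMC(Q_m) − demand(Q_m) = MEC(Q_m) = 74.2852.
DWL = ½ × 10.9243 × 74.2852 = 405.7569.

DWL = €405.8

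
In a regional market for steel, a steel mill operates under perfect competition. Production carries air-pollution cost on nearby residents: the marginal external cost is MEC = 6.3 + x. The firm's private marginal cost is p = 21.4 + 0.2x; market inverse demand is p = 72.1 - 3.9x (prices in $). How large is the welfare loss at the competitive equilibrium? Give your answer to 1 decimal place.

DWL = $34.2

Market equilibrium (private): 21.4 + 0.2x = 72.1 - 3.9x → x_m = 12.3659.
Social marginal cost = private MC + MEC = 27.7 + 1.2x.
Set SMC = demand: 27.7 + 1.2x = 72.1 - 3.9x → x* = 8.7059.
The loss is the area between SMC and demand from x* to x_m; with linear curves that's a triangle of height MEC(x_m).
DWL = ½ × 3.6600 × 18.6659 = 34.1586.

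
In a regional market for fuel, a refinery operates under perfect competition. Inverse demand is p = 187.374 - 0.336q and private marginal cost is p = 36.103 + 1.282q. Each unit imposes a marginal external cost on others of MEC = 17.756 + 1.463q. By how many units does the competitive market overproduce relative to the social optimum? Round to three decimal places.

50.158 units

Market equilibrium (private): 36.103 + 1.282q = 187.374 - 0.336q → q_m = 93.4926.
Social marginal cost = private MC + MEC = 53.859 + 2.745q.
Set SMC = demand: 53.859 + 2.745q = 187.374 - 0.336q → q* = 43.3350.
Gap = |93.4926 − 43.3350| = 50.1576.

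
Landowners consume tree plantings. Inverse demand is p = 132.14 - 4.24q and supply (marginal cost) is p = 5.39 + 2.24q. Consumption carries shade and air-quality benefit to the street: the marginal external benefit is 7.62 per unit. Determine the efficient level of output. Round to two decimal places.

Social marginal benefit = demand + MEB = 139.76 - 4.24q.
Set SMB = MC: 139.76 - 4.24q = 5.39 + 2.24q → q* = 20.7361.

q* = 20.74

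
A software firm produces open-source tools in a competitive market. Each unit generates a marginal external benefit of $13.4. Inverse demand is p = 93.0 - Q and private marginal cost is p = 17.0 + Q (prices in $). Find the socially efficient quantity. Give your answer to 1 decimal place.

Social marginal cost = private MC − MEB = 3.6 + Q.
Set SMC = demand: 3.6 + Q = 93.0 - Q → Q* = 44.7000.

Q* = 44.7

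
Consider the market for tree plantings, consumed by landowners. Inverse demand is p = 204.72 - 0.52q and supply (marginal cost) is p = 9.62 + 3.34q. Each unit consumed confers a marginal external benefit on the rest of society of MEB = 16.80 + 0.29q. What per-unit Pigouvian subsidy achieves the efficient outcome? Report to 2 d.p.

subsidy = 34.01 per unit

Social marginal benefit = demand + MEB = 221.52 - 0.23q.
Set SMB = MC: 221.52 - 0.23q = 9.62 + 3.34q → q* = 59.3557.
The Pigouvian subsidy equals MEB at q*: 16.80 + 0.29×59.3557 = 34.0132.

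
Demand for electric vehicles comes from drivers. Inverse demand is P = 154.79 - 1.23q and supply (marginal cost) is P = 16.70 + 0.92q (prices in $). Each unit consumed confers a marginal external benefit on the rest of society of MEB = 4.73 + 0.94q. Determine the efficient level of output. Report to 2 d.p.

Social marginal benefit = demand + MEB = 159.52 - 0.29q.
Set SMB = MC: 159.52 - 0.29q = 16.70 + 0.92q → q* = 118.0331.

q* = 118.03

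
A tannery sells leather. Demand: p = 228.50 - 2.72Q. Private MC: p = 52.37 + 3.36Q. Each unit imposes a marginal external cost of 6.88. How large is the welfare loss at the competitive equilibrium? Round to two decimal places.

DWL = 3.89

Market equilibrium (private): 52.37 + 3.36Q = 228.50 - 2.72Q → Q_m = 28.9688.
Social marginal cost = private MC + MEC = 59.25 + 3.36Q.
Set SMC = demand: 59.25 + 3.36Q = 228.50 - 2.72Q → Q* = 27.8372.
Between Q* and Q_m the wedge SMC − demand runs linearly from 0 to MEC(Q_m), so the loss is a triangle.
DWL = ½ × 1.1316 × 6.8800 = 3.8927.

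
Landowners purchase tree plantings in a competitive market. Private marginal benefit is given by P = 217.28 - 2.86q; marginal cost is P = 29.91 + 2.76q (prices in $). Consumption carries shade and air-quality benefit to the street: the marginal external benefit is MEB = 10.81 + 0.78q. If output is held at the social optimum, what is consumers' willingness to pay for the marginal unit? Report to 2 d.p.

P = $100.17

Social marginal benefit = demand + MEB = 228.09 - 2.08q.
Set SMB = MC: 228.09 - 2.08q = 29.91 + 2.76q → q* = 40.9463.
Consumer price on the demand curve at q*: 217.28 − 2.86×40.9463 = 100.1736.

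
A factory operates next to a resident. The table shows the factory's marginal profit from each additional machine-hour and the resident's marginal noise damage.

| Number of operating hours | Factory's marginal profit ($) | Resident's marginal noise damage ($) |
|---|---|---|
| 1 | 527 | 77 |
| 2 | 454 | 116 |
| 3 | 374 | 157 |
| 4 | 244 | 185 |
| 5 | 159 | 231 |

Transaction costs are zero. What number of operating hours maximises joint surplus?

Bargaining reaches the level where marginal profit last exceeds marginal noise damage.
That holds through level 4 (244 ≥ 185) but not at 5 (159 < 231).

4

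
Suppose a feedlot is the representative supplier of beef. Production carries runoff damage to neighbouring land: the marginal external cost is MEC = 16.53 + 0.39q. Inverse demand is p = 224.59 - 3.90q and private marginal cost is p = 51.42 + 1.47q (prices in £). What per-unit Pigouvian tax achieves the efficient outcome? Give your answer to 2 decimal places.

tax = £27.14 per unit

Social marginal cost = private MC + MEC = 67.95 + 1.86q.
Set SMC = demand: 67.95 + 1.86q = 224.59 - 3.90q → q* = 27.1944.
The Pigouvian tax equals MEC at q*: 16.53 + 0.39×27.1944 = 27.1358.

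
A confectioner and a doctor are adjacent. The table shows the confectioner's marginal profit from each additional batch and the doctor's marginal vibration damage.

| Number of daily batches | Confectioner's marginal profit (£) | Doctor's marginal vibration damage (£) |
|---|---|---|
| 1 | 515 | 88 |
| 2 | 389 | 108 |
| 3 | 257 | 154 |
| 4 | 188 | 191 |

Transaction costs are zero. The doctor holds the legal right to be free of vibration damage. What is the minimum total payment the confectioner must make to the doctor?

£350

Efficient level: marginal profit ≥ marginal vibration damage through level 3, so k* = 3.
With the doctor holding the right, the confectioner must at least compensate total damage at k*: 88 + 108 + 154 = 350.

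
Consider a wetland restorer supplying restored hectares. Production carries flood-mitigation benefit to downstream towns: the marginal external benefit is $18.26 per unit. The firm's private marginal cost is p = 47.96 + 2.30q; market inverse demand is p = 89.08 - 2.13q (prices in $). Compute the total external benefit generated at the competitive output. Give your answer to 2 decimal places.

$169.49

Market equilibrium (private): 47.96 + 2.30q = 89.08 - 2.13q → q_m = 9.2822.
Total external benefit = MEB × q_m = 18.26 × 9.2822 = 169.4930.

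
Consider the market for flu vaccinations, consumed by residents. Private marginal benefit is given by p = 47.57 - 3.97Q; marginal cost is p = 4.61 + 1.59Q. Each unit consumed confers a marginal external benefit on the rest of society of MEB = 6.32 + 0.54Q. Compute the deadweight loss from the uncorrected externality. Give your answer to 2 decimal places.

DWL = 10.97

Market equilibrium (private): 4.61 + 1.59Q = 47.57 - 3.97Q → Q_m = 7.7266.
Social marginal benefit = demand + MEB = 53.89 - 3.43Q.
Set SMB = MC: 53.89 - 3.43Q = 4.61 + 1.59Q → Q* = 9.8167.
Between Q* and Q_m the wedge SMB − MC runs linearly from 0 to MEB(Q_m), so the loss is a triangle.
DWL = ½ × 2.0901 × 10.4924 = 10.9651.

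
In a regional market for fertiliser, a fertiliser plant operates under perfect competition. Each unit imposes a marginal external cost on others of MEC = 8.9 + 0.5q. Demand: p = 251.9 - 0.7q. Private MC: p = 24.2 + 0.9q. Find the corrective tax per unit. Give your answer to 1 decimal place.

Social marginal cost = private MC + MEC = 33.1 + 1.4q.
Set SMC = demand: 33.1 + 1.4q = 251.9 - 0.7q → q* = 104.1905.
The Pigouvian tax equals MEC at q*: 8.9 + 0.5×104.1905 = 60.9953.

tax = 61.0 per unit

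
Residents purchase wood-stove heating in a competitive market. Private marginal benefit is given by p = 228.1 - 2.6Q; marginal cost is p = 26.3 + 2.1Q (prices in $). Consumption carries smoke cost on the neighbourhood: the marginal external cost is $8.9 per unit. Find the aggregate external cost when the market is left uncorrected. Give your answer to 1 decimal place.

Market equilibrium (private): 26.3 + 2.1Q = 228.1 - 2.6Q → Q_m = 42.9362.
Total external cost = MEC × Q_m = 8.9 × 42.9362 = 382.1322.

$382.1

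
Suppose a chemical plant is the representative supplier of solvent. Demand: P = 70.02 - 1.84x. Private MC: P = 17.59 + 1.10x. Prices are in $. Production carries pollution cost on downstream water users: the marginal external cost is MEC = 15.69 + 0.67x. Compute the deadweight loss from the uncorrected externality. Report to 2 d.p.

Market equilibrium (private): 17.59 + 1.10x = 70.02 - 1.84x → x_m = 17.8333.
Social marginal cost = private MC + MEC = 33.28 + 1.77x.
Set SMC = demand: 33.28 + 1.77x = 70.02 - 1.84x → x* = 10.1773.
The loss is the area between SMC and demand from x* to x_m; with linear curves that's a triangle of height MEC(x_m).
DWL = ½ × 7.6560 × 27.6383 = 105.7994.

DWL = $105.80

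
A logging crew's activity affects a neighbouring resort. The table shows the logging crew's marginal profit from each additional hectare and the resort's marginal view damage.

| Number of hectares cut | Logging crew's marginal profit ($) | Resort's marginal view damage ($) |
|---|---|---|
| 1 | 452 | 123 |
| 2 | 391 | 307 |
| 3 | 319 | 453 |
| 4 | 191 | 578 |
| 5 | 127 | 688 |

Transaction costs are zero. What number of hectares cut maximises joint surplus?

2

Bargaining reaches the level where marginal profit last exceeds marginal view damage.
That holds through level 2 (391 ≥ 307) but not at 3 (319 < 453).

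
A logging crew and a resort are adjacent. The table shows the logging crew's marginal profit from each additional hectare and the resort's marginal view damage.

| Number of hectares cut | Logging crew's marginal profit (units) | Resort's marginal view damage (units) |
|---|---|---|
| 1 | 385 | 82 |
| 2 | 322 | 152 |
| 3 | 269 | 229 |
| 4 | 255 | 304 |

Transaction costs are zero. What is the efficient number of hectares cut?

3

Bargaining reaches the level where marginal profit last exceeds marginal view damage.
That holds through level 3 (269 ≥ 229) but not at 4 (255 < 304).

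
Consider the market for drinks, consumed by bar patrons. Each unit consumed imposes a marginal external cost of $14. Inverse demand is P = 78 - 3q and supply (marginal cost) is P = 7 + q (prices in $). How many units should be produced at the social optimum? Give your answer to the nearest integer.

q* = 14

Social marginal benefit = demand − MEC = 64 - 3q.
Set SMB = MC: 64 - 3q = 7 + q → q* = 14.2500.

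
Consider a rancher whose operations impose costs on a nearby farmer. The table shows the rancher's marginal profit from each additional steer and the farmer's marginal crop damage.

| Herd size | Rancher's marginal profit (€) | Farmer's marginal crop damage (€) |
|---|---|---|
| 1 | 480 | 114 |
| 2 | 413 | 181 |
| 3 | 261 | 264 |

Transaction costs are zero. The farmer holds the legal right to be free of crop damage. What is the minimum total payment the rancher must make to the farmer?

Efficient level: marginal profit ≥ marginal crop damage through level 2, so k* = 2.
With the farmer holding the right, the rancher must at least compensate total damage at k*: 114 + 181 = 295.

€295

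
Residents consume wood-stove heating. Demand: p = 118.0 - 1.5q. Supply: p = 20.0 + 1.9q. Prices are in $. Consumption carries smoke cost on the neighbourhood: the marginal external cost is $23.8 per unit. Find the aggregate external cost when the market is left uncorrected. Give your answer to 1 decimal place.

$686.0

Market equilibrium (private): 20.0 + 1.9q = 118.0 - 1.5q → q_m = 28.8235.
Total external cost = MEC × q_m = 23.8 × 28.8235 = 685.9993.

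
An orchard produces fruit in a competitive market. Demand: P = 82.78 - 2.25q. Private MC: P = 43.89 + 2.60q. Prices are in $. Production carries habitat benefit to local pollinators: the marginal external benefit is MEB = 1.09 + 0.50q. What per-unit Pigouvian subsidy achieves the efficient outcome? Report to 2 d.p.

subsidy = $5.69 per unit

Social marginal cost = private MC − MEB = 42.80 + 2.10q.
Set SMC = demand: 42.80 + 2.10q = 82.78 - 2.25q → q* = 9.1908.
The Pigouvian subsidy equals MEB at q*: 1.09 + 0.50×9.1908 = 5.6854.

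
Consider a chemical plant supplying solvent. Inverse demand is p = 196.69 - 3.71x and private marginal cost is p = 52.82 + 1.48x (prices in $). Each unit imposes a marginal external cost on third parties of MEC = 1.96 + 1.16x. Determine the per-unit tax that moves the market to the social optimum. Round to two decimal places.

Social marginal cost = private MC + MEC = 54.78 + 2.64x.
Set SMC = demand: 54.78 + 2.64x = 196.69 - 3.71x → x* = 22.3480.
The Pigouvian tax equals MEC at x*: 1.96 + 1.16×22.3480 = 27.8837.

tax = $27.88 per unit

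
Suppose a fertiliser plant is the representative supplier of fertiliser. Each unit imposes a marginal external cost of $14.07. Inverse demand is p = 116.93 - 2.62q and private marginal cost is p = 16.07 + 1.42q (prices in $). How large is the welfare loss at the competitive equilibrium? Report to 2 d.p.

Market equilibrium (private): 16.07 + 1.42q = 116.93 - 2.62q → q_m = 24.9653.
Social marginal cost = private MC + MEC = 30.14 + 1.42q.
Set SMC = demand: 30.14 + 1.42q = 116.93 - 2.62q → q* = 21.4827.
The welfare-loss triangle has base |q_m − q*| and height MEC(q_m) (the vertical gap between SMC and demand is zero at q* and MEC at q_m).
DWL = ½ × 3.4826 × 14.0700 = 24.5001.

DWL = $24.50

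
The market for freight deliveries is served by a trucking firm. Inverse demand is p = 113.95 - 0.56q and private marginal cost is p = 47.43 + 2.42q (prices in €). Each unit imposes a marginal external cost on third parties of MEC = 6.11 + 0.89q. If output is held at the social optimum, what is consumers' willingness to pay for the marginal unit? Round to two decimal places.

Social marginal cost = private MC + MEC = 53.54 + 3.31q.
Set SMC = demand: 53.54 + 3.31q = 113.95 - 0.56q → q* = 15.6098.
Consumer price on the demand curve at q*: 113.95 − 0.56×15.6098 = 105.2085.

P = €105.21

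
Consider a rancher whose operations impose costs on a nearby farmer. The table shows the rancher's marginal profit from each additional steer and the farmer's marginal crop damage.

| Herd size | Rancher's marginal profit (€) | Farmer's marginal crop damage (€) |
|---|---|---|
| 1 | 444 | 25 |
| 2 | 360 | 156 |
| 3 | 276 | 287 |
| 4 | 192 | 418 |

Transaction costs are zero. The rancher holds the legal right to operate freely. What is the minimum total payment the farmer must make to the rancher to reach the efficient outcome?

Left alone the rancher would choose level 4 (marginal profit stays positive).
Efficient level: k* = 2 (marginal profit ≥ marginal crop damage through 2).
The farmer must at least cover the rancher's forgone profit from cutting 4→2: 276 + 192 = 468.

€468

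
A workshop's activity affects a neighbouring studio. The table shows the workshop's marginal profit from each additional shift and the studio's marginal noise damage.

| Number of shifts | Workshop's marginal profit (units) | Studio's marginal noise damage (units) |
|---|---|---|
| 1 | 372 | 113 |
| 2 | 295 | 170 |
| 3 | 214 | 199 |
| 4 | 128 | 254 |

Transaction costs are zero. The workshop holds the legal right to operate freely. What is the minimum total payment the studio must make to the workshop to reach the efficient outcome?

Left alone the workshop would choose level 4 (marginal profit stays positive).
Efficient level: k* = 3 (marginal profit ≥ marginal noise damage through 3).
The studio must at least cover the workshop's forgone profit from cutting 4→3: 128 = 128.

128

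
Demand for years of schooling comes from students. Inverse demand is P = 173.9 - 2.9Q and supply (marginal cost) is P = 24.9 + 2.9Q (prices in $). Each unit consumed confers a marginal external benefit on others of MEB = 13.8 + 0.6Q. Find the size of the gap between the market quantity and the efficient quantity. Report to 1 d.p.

5.6 units

Market equilibrium (private): 24.9 + 2.9Q = 173.9 - 2.9Q → Q_m = 25.6897.
Social marginal benefit = demand + MEB = 187.7 - 2.3Q.
Set SMB = MC: 187.7 - 2.3Q = 24.9 + 2.9Q → Q* = 31.3077.
Gap = |25.6897 − 31.3077| = 5.6180.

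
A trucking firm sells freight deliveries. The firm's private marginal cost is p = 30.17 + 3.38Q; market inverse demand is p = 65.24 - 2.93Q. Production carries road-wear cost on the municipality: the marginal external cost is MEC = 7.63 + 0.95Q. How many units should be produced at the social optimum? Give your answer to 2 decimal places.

Q* = 3.78

Social marginal cost = private MC + MEC = 37.80 + 4.33Q.
Set SMC = demand: 37.80 + 4.33Q = 65.24 - 2.93Q → Q* = 3.7796.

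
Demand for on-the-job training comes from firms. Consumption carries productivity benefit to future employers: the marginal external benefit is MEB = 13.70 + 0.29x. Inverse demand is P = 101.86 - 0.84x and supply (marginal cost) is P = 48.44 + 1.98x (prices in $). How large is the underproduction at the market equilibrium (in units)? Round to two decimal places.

7.59 units

Market equilibrium (private): 48.44 + 1.98x = 101.86 - 0.84x → x_m = 18.9433.
Social marginal benefit = demand + MEB = 115.56 - 0.55x.
Set SMB = MC: 115.56 - 0.55x = 48.44 + 1.98x → x* = 26.5296.
Gap = |18.9433 − 26.5296| = 7.5863.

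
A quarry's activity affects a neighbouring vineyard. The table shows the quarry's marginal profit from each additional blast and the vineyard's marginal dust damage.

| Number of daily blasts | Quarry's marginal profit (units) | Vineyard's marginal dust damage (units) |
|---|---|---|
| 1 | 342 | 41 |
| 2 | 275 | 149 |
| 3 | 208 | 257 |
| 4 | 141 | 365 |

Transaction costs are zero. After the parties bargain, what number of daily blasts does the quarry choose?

Bargaining reaches the level where marginal profit last exceeds marginal dust damage.
That holds through level 2 (275 ≥ 149) but not at 3 (208 < 257).

2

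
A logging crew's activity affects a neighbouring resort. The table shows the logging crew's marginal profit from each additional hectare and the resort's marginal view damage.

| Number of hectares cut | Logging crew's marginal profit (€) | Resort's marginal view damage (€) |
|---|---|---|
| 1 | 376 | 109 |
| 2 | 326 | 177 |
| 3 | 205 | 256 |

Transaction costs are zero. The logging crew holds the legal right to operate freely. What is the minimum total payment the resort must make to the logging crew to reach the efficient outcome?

Left alone the logging crew would choose level 3 (marginal profit stays positive).
Efficient level: k* = 2 (marginal profit ≥ marginal view damage through 2).
The resort must at least cover the logging crew's forgone profit from cutting 3→2: 205 = 205.

€205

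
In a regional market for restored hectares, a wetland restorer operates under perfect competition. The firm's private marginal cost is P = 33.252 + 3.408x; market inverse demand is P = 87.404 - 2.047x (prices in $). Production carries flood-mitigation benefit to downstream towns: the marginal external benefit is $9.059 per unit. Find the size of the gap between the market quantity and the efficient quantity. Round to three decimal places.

Market equilibrium (private): 33.252 + 3.408x = 87.404 - 2.047x → x_m = 9.9270.
Social marginal cost = private MC − MEB = 24.193 + 3.408x.
Set SMC = demand: 24.193 + 3.408x = 87.404 - 2.047x → x* = 11.5877.
Gap = |9.9270 − 11.5877| = 1.6607.

1.661 units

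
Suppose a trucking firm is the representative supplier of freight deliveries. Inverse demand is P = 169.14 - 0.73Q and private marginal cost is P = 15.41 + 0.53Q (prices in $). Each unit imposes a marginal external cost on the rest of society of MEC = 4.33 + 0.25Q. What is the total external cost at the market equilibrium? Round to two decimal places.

Market equilibrium (private): 15.41 + 0.53Q = 169.14 - 0.73Q → Q_m = 122.0079.
Total external cost = ∫₀^{Q_m} (4.33 + 0.25Q) dQ = 4.33×122.0079 + ½×0.25×122.0079² = 2389.0352.

$2389.04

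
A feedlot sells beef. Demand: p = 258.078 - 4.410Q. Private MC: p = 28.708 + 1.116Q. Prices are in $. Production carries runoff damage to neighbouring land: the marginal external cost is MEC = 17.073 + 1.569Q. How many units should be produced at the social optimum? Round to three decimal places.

Social marginal cost = private MC + MEC = 45.781 + 2.685Q.
Set SMC = demand: 45.781 + 2.685Q = 258.078 - 4.410Q → Q* = 29.9221.

Q* = 29.922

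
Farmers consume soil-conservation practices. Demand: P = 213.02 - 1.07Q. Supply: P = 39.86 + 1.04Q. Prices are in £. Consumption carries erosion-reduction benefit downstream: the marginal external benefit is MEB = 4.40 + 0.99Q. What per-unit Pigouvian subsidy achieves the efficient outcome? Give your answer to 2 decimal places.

Social marginal benefit = demand + MEB = 217.42 - 0.08Q.
Set SMB = MC: 217.42 - 0.08Q = 39.86 + 1.04Q → Q* = 158.5357.
The Pigouvian subsidy equals MEB at Q*: 4.40 + 0.99×158.5357 = 161.3503.

subsidy = £161.35 per unit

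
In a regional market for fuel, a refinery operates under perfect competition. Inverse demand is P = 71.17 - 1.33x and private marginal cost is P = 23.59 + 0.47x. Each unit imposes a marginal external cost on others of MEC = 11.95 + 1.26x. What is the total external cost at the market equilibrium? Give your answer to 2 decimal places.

756.07

Market equilibrium (private): 23.59 + 0.47x = 71.17 - 1.33x → x_m = 26.4333.
Total external cost = ∫₀^{x_m} (11.95 + 1.26x) dx = 11.95×26.4333 + ½×1.26×26.4333² = 756.0711.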